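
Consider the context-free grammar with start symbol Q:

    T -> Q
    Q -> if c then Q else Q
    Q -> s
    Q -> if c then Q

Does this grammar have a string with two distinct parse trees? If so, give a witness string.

Witness: if c then if c then s else s

Derivation 1: Q ⇒ if c then Q else Q ⇒ if c then if c then Q else Q ⇒ if c then if c then s else Q ⇒ if c then if c then s else s
Derivation 2: Q ⇒ if c then Q ⇒ if c then if c then Q else Q ⇒ if c then if c then s else Q ⇒ if c then if c then s else s

Two distinct leftmost derivations for the same string.

Ambiguous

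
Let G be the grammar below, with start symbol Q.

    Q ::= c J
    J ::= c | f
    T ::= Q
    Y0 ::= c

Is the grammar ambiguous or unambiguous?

Unambiguous

Only Q, J are reachable from Q; ignoring the rest: Restricted to the reachable nonterminals, every rule has the form A → t or A → t B, and no two rules for the same A share a first terminal. The grammar encodes a DFA — one run per string.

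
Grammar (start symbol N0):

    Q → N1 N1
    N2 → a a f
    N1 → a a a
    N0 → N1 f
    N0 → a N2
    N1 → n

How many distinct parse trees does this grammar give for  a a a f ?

2

Parse trees for a a a f:
  [N0 [N1 a a a] f]
  [N0 a [N2 a a f]]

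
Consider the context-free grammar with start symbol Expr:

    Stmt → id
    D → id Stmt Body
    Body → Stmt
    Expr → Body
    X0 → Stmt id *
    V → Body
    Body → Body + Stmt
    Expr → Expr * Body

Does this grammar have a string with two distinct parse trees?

Unambiguous

(V, X0, D are unreachable from Expr, so their rules don't affect L(Expr).) Expr → Expr * Body | Body  ;  Body → Body + Stmt | Stmt  — a left-associative chain with Stmt at the bottom. Each string factors uniquely by precedence.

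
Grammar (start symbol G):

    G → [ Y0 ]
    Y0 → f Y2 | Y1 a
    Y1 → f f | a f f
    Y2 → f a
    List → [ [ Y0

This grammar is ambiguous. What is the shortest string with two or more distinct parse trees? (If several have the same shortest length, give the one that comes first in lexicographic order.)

length 5: [ f f a ] has 2 parse trees

Two derivations of [ f f a ]:
  G ⇒ [ Y0 ] ⇒ [ f Y2 ] ⇒ [ f f a ]
  G ⇒ [ Y0 ] ⇒ [ Y1 a ] ⇒ [ f f a ]

[ f f a ]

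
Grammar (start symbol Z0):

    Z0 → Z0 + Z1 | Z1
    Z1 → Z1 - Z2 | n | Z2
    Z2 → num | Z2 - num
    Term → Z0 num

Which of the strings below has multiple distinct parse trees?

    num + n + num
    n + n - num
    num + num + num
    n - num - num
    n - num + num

num + n + num: 1 tree
n + n - num: 1 tree
num + num + num: 1 tree
n - num - num: 2 trees
n - num + num: 1 tree

n - num - num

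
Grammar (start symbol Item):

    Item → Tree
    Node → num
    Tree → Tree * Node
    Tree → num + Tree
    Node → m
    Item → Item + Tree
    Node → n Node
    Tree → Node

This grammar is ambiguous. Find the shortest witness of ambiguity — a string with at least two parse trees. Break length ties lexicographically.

length 1: no string has ≥2 trees
length 2: no string has ≥2 trees
length 3: num + m has 2 parse trees

Two derivations of num + m:
  Item ⇒ Tree ⇒ num + Tree ⇒ num + Node ⇒ num + m
  Item ⇒ Item + Tree ⇒ Tree + Tree ⇒ Node + Tree ⇒ num + Tree ⇒ num + Node ⇒ num + m

num + m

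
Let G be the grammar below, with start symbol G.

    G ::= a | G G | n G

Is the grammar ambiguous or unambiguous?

Witness: a a a

Derivation 1: G ⇒ G G ⇒ a G ⇒ a G G ⇒ a a G ⇒ a a a
Derivation 2: G ⇒ G G ⇒ G G G ⇒ a G G ⇒ a a G ⇒ a a a

Two distinct leftmost derivations for the same string.

Ambiguous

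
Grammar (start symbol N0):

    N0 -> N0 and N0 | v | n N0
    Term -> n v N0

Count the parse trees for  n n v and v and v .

9

Parse trees for n n v and v and v (showing first 6 of 9):
  [N0 [N0 n [N0 n [N0 v]]] and [N0 [N0 v] and [N0 v]]]
  [N0 [N0 [N0 n [N0 n [N0 v]]] and [N0 v]] and [N0 v]]
  [N0 [N0 n [N0 [N0 n [N0 v]] and [N0 v]]] and [N0 v]]
  [N0 [N0 n [N0 n [N0 [N0 v] and [N0 v]]]] and [N0 v]]
  [N0 n [N0 [N0 n [N0 v]] and [N0 [N0 v] and [N0 v]]]]
  [N0 n [N0 [N0 [N0 n [N0 v]] and [N0 v]] and [N0 v]]]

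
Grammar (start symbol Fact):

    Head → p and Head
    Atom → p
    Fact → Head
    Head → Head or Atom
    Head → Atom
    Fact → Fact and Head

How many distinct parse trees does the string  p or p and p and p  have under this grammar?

2

Parse trees for p or p and p and p:
  [Fact [Fact [Head [Head [Atom p]] or [Atom p]]] and [Head p and [Head [Atom p]]]]
  [Fact [Fact [Fact [Head [Head [Atom p]] or [Atom p]]] and [Head [Atom p]]] and [Head [Atom p]]]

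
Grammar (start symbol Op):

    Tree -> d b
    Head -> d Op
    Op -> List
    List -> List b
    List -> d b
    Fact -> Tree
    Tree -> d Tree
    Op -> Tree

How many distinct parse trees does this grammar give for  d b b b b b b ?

Parse trees for d b b b b b b:
  [Op [List [List [List [List [List [List d b] b] b] b] b] b]]

1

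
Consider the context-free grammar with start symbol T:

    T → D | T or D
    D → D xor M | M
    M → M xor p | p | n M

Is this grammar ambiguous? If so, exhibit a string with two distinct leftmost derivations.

Ambiguous

Witness: p xor p

Derivation 1: T ⇒ D ⇒ D xor M ⇒ M xor M ⇒ p xor M ⇒ p xor p
Derivation 2: T ⇒ D ⇒ M ⇒ M xor p ⇒ p xor p

Two distinct leftmost derivations for the same string.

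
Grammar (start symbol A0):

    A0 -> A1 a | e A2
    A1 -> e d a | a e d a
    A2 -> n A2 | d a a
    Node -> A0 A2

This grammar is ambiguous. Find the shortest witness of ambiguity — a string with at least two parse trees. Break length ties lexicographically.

e d a a

length 4: e d a a has 2 parse trees

Two derivations of e d a a:
  A0 ⇒ A1 a ⇒ e d a a
  A0 ⇒ e A2 ⇒ e d a a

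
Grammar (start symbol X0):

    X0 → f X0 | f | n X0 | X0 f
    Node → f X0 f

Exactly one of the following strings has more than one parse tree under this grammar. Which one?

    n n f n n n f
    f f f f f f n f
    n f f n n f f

n f f n n f f

n n f n n n f: 1 tree
f f f f f f n f: 1 tree
n f f n n f f: 7 trees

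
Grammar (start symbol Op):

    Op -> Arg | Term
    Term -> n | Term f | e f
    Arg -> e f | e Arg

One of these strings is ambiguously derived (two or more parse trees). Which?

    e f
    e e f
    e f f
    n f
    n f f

e f: 2 trees
e e f: 1 tree
e f f: 1 tree
n f: 1 tree
n f f: 1 tree

e f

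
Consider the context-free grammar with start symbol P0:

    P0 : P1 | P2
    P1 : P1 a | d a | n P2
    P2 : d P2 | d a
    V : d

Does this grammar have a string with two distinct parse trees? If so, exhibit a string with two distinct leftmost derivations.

Witness: d a

Derivation 1: P0 ⇒ P1 ⇒ d a
Derivation 2: P0 ⇒ P2 ⇒ d a

Two distinct leftmost derivations for the same string.

Ambiguous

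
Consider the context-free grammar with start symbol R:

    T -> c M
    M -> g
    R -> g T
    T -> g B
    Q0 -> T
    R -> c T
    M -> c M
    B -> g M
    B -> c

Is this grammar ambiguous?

Only R, T, B, M are reachable from R; ignoring the rest: The reachable rules are right-linear with at most one rule per (nonterminal, next-terminal) pair. Each input token forces the next rule, so parsing is deterministic.

Unambiguous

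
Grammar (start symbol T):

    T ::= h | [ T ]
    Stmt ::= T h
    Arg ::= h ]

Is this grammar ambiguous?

Unambiguous

(Stmt, Arg are unreachable from T, so their rules don't affect L(T).) L(T) is { openⁿ atom closeⁿ : n ≥ 0 }. The bracket depth fixes n, and the derivation is forced at every step.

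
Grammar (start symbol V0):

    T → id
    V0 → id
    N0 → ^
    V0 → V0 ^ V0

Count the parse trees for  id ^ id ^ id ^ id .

Parse trees for id ^ id ^ id ^ id:
  [V0 [V0 id] ^ [V0 [V0 id] ^ [V0 [V0 id] ^ [V0 id]]]]
  [V0 [V0 id] ^ [V0 [V0 [V0 id] ^ [V0 id]] ^ [V0 id]]]
  [V0 [V0 [V0 id] ^ [V0 id]] ^ [V0 [V0 id] ^ [V0 id]]]
  [V0 [V0 [V0 id] ^ [V0 [V0 id] ^ [V0 id]]] ^ [V0 id]]
  [V0 [V0 [V0 [V0 id] ^ [V0 id]] ^ [V0 id]] ^ [V0 id]]

5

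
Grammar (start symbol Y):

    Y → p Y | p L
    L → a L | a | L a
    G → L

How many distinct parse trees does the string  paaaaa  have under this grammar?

Parse trees for paaaaa (showing first 6 of 16):
  [Y p [L a [L a [L a [L a [L a]]]]]]
  [Y p [L a [L a [L a [L [L a] a]]]]]
  [Y p [L a [L a [L [L a [L a]] a]]]]
  [Y p [L a [L a [L [L [L a] a] a]]]]
  [Y p [L a [L [L a [L a [L a]]] a]]]
  [Y p [L a [L [L a [L [L a] a]] a]]]

16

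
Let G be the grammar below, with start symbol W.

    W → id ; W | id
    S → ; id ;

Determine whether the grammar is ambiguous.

Unambiguous

(S is unreachable from W, so its rules don't affect L(W).) Right-recursive list with a separator: after each atom, whether the separator follows determines the rule. One parse per string.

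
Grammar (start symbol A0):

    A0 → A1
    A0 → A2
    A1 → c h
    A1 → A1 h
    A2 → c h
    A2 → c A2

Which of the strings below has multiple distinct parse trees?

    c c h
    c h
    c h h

c c h: 1 tree
c h: 2 trees
c h h: 1 tree

c h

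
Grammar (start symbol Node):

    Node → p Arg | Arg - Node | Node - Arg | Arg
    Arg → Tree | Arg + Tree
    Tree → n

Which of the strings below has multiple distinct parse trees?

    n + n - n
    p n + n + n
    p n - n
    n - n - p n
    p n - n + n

n + n - n

n + n - n: 2 trees
p n + n + n: 1 tree
p n - n: 1 tree
n - n - p n: 1 tree
p n - n + n: 1 tree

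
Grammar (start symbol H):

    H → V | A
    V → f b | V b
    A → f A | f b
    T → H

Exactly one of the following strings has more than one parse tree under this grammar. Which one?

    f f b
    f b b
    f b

f b

f f b: 1 tree
f b b: 1 tree
f b: 2 trees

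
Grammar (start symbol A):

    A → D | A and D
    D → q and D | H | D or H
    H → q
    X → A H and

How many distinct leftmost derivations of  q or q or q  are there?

Parse trees for q or q or q:
  [A [D [D [D [H q]] or [H q]] or [H q]]]

1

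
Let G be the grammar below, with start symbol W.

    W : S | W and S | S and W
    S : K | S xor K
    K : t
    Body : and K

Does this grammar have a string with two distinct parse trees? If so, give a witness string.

Ambiguous

Witness: t and t

Derivation 1: W ⇒ W and S ⇒ S and S ⇒ K and S ⇒ t and S ⇒ t and K ⇒ t and t
Derivation 2: W ⇒ S and W ⇒ K and W ⇒ t and W ⇒ t and S ⇒ t and K ⇒ t and t

Two distinct leftmost derivations for the same string.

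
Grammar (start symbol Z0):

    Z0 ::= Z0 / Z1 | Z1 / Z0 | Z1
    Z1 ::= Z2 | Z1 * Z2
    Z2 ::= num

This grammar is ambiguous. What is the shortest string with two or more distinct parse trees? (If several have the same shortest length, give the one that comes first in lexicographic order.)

length 1: no string has ≥2 trees
length 3: num / num has 2 parse trees

Two derivations of num / num:
  Z0 ⇒ Z0 / Z1 ⇒ Z1 / Z1 ⇒ Z2 / Z1 ⇒ num / Z1 ⇒ num / Z2 ⇒ num / num
  Z0 ⇒ Z1 / Z0 ⇒ Z2 / Z0 ⇒ num / Z0 ⇒ num / Z1 ⇒ num / Z2 ⇒ num / num

num / num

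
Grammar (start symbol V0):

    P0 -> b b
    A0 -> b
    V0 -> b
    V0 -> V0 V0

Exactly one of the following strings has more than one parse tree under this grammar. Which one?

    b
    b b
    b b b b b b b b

b: 1 tree
b b: 1 tree
b b b b b b b b: 429 trees

b b b b b b b b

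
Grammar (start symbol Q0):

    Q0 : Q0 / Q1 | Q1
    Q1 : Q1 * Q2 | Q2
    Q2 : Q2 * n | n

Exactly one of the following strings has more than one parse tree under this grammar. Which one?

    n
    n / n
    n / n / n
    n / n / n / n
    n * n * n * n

n * n * n * n

n: 1 tree
n / n: 1 tree
n / n / n: 1 tree
n / n / n / n: 1 tree
n * n * n * n: 8 trees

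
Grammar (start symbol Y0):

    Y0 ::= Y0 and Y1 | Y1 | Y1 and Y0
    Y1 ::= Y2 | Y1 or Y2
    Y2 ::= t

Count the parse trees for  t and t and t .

Parse trees for t and t and t:
  [Y0 [Y0 [Y0 [Y1 [Y2 t]]] and [Y1 [Y2 t]]] and [Y1 [Y2 t]]]
  [Y0 [Y0 [Y1 [Y2 t]] and [Y0 [Y1 [Y2 t]]]] and [Y1 [Y2 t]]]
  [Y0 [Y1 [Y2 t]] and [Y0 [Y0 [Y1 [Y2 t]]] and [Y1 [Y2 t]]]]
  [Y0 [Y1 [Y2 t]] and [Y0 [Y1 [Y2 t]] and [Y0 [Y1 [Y2 t]]]]]

4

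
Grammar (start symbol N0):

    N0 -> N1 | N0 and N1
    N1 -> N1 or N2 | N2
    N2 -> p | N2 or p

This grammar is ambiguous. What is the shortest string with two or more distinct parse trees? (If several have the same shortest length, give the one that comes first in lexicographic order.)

length 1: no string has ≥2 trees
length 3: p or p has 2 parse trees

Two derivations of p or p:
  N0 ⇒ N1 ⇒ N1 or N2 ⇒ N2 or N2 ⇒ p or N2 ⇒ p or p
  N0 ⇒ N1 ⇒ N2 ⇒ N2 or p ⇒ p or p

p or p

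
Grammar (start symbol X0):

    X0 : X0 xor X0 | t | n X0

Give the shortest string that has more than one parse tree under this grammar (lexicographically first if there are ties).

n t xor t

length 1: no string has ≥2 trees
length 2: no string has ≥2 trees
length 3: no string has ≥2 trees
length 4: n t xor t has 2 parse trees

Two derivations of n t xor t:
  X0 ⇒ X0 xor X0 ⇒ n X0 xor X0 ⇒ n t xor X0 ⇒ n t xor t
  X0 ⇒ n X0 ⇒ n X0 xor X0 ⇒ n t xor X0 ⇒ n t xor t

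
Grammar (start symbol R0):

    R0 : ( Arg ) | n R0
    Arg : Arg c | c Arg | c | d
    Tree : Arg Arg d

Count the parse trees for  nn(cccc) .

8

Parse trees for nn(cccc):
  [R0 n [R0 n [R0 ( [Arg [Arg [Arg [Arg c] c] c] c] )]]]
  [R0 n [R0 n [R0 ( [Arg [Arg [Arg c [Arg c]] c] c] )]]]
  [R0 n [R0 n [R0 ( [Arg [Arg c [Arg [Arg c] c]] c] )]]]
  [R0 n [R0 n [R0 ( [Arg [Arg c [Arg c [Arg c]]] c] )]]]
  [R0 n [R0 n [R0 ( [Arg c [Arg [Arg [Arg c] c] c]] )]]]
  [R0 n [R0 n [R0 ( [Arg c [Arg [Arg c [Arg c]] c]] )]]]
  [R0 n [R0 n [R0 ( [Arg c [Arg c [Arg [Arg c] c]]] )]]]
  [R0 n [R0 n [R0 ( [Arg c [Arg c [Arg c [Arg c]]]] )]]]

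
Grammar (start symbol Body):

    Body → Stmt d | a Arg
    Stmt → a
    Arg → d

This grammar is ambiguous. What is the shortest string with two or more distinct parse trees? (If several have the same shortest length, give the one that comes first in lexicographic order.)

length 2: a d has 2 parse trees

Two derivations of a d:
  Body ⇒ Stmt d ⇒ a d
  Body ⇒ a Arg ⇒ a d

a d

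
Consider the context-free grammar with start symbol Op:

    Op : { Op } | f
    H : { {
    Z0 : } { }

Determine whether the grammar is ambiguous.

Unambiguous

Only Op is reachable from Op; ignoring the rest: Each string is a nest of matched brackets around a single atom. An opening bracket forces the recursive rule; an atom forces the base rule.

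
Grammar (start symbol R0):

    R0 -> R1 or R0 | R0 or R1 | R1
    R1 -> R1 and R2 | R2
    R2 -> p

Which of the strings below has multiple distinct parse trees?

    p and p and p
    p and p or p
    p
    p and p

p and p or p

p and p and p: 1 tree
p and p or p: 2 trees
p: 1 tree
p and p: 1 tree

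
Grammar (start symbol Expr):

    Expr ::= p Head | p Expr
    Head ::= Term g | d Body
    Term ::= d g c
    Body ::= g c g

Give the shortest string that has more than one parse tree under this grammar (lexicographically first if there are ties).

p d g c g

length 5: p d g c g has 2 parse trees

Two derivations of p d g c g:
  Expr ⇒ p Head ⇒ p Term g ⇒ p d g c g
  Expr ⇒ p Head ⇒ p d Body ⇒ p d g c g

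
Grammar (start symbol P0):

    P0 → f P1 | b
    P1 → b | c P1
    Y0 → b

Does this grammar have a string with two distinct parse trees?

(Y0 is unreachable from P0, so its rules don't affect L(P0).) The reachable rules are right-linear with at most one rule per (nonterminal, next-terminal) pair. Each input token forces the next rule, so parsing is deterministic.

Unambiguous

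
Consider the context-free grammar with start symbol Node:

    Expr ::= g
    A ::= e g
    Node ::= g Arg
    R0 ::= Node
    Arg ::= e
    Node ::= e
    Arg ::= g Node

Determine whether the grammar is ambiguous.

Unambiguous

Only Node, Arg are reachable from Node; ignoring the rest: The reachable rules are right-linear with at most one rule per (nonterminal, next-terminal) pair. Each input token forces the next rule, so parsing is deterministic.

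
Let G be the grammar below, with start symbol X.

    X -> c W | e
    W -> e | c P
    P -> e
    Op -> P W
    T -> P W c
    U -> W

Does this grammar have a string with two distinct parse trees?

Unambiguous

(Op, T, U are unreachable from X, so their rules don't affect L(X).) The reachable rules are right-linear with at most one rule per (nonterminal, next-terminal) pair. Each input token forces the next rule, so parsing is deterministic.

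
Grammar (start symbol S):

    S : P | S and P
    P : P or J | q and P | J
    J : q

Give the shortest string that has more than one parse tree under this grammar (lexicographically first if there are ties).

length 1: no string has ≥2 trees
length 3: q and q has 2 parse trees

Two derivations of q and q:
  S ⇒ P ⇒ q and P ⇒ q and J ⇒ q and q
  S ⇒ S and P ⇒ P and P ⇒ J and P ⇒ q and P ⇒ q and J ⇒ q and q

q and q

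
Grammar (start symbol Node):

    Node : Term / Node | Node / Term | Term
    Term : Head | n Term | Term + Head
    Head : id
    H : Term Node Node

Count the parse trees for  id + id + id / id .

Parse trees for id + id + id / id:
  [Node [Term [Term [Term [Head id]] + [Head id]] + [Head id]] / [Node [Term [Head id]]]]
  [Node [Node [Term [Term [Term [Head id]] + [Head id]] + [Head id]]] / [Term [Head id]]]

2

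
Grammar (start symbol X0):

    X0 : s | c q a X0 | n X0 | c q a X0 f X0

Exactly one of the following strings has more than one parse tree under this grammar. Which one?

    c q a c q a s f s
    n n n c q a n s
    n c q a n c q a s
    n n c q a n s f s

c q a c q a s f s: 2 trees
n n n c q a n s: 1 tree
n c q a n c q a s: 1 tree
n n c q a n s f s: 1 tree

c q a c q a s f s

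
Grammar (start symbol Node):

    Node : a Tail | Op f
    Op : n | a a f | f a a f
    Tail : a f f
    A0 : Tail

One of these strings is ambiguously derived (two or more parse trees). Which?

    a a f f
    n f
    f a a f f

a a f f: 2 trees
n f: 1 tree
f a a f f: 1 tree

a a f f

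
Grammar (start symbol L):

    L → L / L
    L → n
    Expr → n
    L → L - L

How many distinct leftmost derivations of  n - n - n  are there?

Parse trees for n - n - n:
  [L [L n] - [L [L n] - [L n]]]
  [L [L [L n] - [L n]] - [L n]]

2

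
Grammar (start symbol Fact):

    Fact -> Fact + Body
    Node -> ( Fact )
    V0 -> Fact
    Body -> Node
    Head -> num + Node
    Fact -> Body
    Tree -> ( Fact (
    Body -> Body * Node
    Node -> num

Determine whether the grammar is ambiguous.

(V0, Tree, Head are unreachable from Fact, so their rules don't affect L(Fact).) Fact → Fact + Body | Body  ;  Body → Body * Node | Node  — a left-associative chain with Node at the bottom. Each string factors uniquely by precedence.

Unambiguous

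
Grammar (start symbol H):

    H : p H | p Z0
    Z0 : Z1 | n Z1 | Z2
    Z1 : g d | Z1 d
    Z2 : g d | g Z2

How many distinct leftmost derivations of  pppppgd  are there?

Parse trees for pppppgd:
  [H p [H p [H p [H p [H p [Z0 [Z1 g d]]]]]]]
  [H p [H p [H p [H p [H p [Z0 [Z2 g d]]]]]]]

2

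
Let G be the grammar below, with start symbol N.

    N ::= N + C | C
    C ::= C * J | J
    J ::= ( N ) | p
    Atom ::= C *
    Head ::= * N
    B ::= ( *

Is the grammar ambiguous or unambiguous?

Unambiguous

Only N, C, J are reachable from N; ignoring the rest: N → N + C | C  ;  C → C * J | J  — a left-associative chain with J at the bottom. Each string factors uniquely by precedence.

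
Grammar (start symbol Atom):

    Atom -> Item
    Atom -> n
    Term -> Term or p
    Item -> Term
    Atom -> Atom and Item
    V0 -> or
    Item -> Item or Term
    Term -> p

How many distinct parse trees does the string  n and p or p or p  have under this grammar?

Parse trees for n and p or p or p:
  [Atom [Atom n] and [Item [Term [Term [Term p] or p] or p]]]
  [Atom [Atom n] and [Item [Item [Term p]] or [Term [Term p] or p]]]
  [Atom [Atom n] and [Item [Item [Term [Term p] or p]] or [Term p]]]
  [Atom [Atom n] and [Item [Item [Item [Term p]] or [Term p]] or [Term p]]]

4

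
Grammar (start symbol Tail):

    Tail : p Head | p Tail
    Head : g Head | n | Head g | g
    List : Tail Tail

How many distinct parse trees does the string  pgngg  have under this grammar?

Parse trees for pgngg:
  [Tail p [Head g [Head [Head [Head n] g] g]]]
  [Tail p [Head [Head g [Head [Head n] g]] g]]
  [Tail p [Head [Head [Head g [Head n]] g] g]]

3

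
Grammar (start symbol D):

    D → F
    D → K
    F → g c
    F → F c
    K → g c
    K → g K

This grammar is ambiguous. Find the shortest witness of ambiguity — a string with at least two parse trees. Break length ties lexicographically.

g c

length 2: g c has 2 parse trees

Two derivations of g c:
  D ⇒ F ⇒ g c
  D ⇒ K ⇒ g c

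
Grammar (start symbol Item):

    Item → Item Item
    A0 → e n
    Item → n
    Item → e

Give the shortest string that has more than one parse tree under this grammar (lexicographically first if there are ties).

e e e

length 1: no string has ≥2 trees
length 2: no string has ≥2 trees
length 3: e e e has 2 parse trees

Two derivations of e e e:
  Item ⇒ Item Item ⇒ Item Item Item ⇒ e Item Item ⇒ e e Item ⇒ e e e
  Item ⇒ Item Item ⇒ e Item ⇒ e Item Item ⇒ e e Item ⇒ e e e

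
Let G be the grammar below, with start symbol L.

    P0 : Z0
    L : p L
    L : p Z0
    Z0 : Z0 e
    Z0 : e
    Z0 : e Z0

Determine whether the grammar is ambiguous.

Ambiguous

Witness: p e e

Derivation 1: L ⇒ p Z0 ⇒ p Z0 e ⇒ p e e
Derivation 2: L ⇒ p Z0 ⇒ p e Z0 ⇒ p e e

Two distinct leftmost derivations for the same string.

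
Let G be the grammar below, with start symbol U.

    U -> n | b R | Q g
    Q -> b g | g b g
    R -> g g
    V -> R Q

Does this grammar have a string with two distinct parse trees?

Witness: b g g

Derivation 1: U ⇒ b R ⇒ b g g
Derivation 2: U ⇒ Q g ⇒ b g g

Two distinct leftmost derivations for the same string.

Ambiguous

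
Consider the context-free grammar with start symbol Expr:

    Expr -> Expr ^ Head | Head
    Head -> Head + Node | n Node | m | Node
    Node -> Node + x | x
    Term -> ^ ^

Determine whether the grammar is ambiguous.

Ambiguous

Witness: x + x

Derivation 1: Expr ⇒ Head ⇒ Head + Node ⇒ Node + Node ⇒ x + Node ⇒ x + x
Derivation 2: Expr ⇒ Head ⇒ Node ⇒ Node + x ⇒ x + x

Two distinct leftmost derivations for the same string.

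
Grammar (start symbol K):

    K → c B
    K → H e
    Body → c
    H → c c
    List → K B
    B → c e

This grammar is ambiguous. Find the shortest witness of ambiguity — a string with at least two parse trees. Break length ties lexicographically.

length 3: c c e has 2 parse trees

Two derivations of c c e:
  K ⇒ c B ⇒ c c e
  K ⇒ H e ⇒ c c e

c c e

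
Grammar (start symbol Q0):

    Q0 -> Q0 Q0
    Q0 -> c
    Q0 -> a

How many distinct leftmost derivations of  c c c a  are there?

5

Parse trees for c c c a:
  [Q0 [Q0 c] [Q0 [Q0 c] [Q0 [Q0 c] [Q0 a]]]]
  [Q0 [Q0 c] [Q0 [Q0 [Q0 c] [Q0 c]] [Q0 a]]]
  [Q0 [Q0 [Q0 c] [Q0 c]] [Q0 [Q0 c] [Q0 a]]]
  [Q0 [Q0 [Q0 c] [Q0 [Q0 c] [Q0 c]]] [Q0 a]]
  [Q0 [Q0 [Q0 [Q0 c] [Q0 c]] [Q0 c]] [Q0 a]]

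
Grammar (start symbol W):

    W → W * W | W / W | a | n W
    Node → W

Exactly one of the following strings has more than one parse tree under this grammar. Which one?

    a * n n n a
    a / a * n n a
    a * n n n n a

a * n n n a: 1 tree
a / a * n n a: 2 trees
a * n n n n a: 1 tree

a / a * n n a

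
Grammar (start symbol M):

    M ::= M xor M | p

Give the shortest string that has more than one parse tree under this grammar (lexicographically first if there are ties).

p xor p xor p

length 1: no string has ≥2 trees
length 3: no string has ≥2 trees
length 5: p xor p xor p has 2 parse trees

Two derivations of p xor p xor p:
  M ⇒ M xor M ⇒ M xor M xor M ⇒ p xor M xor M ⇒ p xor p xor M ⇒ p xor p xor p
  M ⇒ M xor M ⇒ p xor M ⇒ p xor M xor M ⇒ p xor p xor M ⇒ p xor p xor p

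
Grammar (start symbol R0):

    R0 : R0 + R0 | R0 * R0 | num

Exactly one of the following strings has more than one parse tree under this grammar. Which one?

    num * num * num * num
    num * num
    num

num * num * num * num

num * num * num * num: 5 trees
num * num: 1 tree
num: 1 tree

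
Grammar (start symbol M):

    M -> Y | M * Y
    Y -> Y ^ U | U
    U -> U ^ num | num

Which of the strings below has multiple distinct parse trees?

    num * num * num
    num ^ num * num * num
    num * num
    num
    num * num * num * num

num ^ num * num * num

num * num * num: 1 tree
num ^ num * num * num: 2 trees
num * num: 1 tree
num: 1 tree
num * num * num * num: 1 tree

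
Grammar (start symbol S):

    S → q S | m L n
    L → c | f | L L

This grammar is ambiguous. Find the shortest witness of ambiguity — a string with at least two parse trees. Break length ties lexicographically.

m c c c n

length 3: no string has ≥2 trees
length 4: no string has ≥2 trees
length 5: m c c c n has 2 parse trees

Two derivations of m c c c n:
  S ⇒ m L n ⇒ m L L n ⇒ m c L n ⇒ m c L L n ⇒ m c c L n ⇒ m c c c n
  S ⇒ m L n ⇒ m L L n ⇒ m L L L n ⇒ m c L L n ⇒ m c c L n ⇒ m c c c n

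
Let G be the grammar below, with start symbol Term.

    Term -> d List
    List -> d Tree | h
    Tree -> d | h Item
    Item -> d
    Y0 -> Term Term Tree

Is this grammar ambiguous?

Unambiguous

Only Term, List, Tree, Item are reachable from Term; ignoring the rest: Each reachable nonterminal has at most one production per leading terminal, and all productions are right-linear; the derivation is determined token-by-token.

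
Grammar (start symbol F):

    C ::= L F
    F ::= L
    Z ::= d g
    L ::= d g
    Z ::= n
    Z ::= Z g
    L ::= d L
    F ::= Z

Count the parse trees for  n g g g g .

1

Parse trees for n g g g g:
  [F [Z [Z [Z [Z [Z n] g] g] g] g]]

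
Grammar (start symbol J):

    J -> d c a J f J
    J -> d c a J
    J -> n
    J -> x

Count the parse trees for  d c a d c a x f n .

Parse trees for d c a d c a x f n:
  [J d c a [J d c a [J x]] f [J n]]
  [J d c a [J d c a [J x] f [J n]]]

2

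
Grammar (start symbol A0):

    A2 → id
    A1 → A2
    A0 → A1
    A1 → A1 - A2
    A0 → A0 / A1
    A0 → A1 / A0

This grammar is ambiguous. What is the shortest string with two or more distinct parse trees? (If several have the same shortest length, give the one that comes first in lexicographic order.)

id / id

length 1: no string has ≥2 trees
length 3: id / id has 2 parse trees

Two derivations of id / id:
  A0 ⇒ A0 / A1 ⇒ A1 / A1 ⇒ A2 / A1 ⇒ id / A1 ⇒ id / A2 ⇒ id / id
  A0 ⇒ A1 / A0 ⇒ A2 / A0 ⇒ id / A0 ⇒ id / A1 ⇒ id / A2 ⇒ id / id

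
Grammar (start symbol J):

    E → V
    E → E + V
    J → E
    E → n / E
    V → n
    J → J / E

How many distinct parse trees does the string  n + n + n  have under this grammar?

1

Parse trees for n + n + n:
  [J [E [E [E [V n]] + [V n]] + [V n]]]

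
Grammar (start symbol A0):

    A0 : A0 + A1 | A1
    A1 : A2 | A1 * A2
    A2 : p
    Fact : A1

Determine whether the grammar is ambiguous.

Unambiguous

(Fact is unreachable from A0, so its rules don't affect L(A0).) This is a standard precedence ladder (A0 over A1 over A2), with each level left-recursive on its own operator ('+' at A0, '*' at A1). That structure is LR(1), hence unambiguous.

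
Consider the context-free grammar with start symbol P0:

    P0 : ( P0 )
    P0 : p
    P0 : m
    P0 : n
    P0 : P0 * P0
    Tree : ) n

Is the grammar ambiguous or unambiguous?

Ambiguous

Witness: m * m * m

Derivation 1: P0 ⇒ P0 * P0 ⇒ m * P0 ⇒ m * P0 * P0 ⇒ m * m * P0 ⇒ m * m * m
Derivation 2: P0 ⇒ P0 * P0 ⇒ P0 * P0 * P0 ⇒ m * P0 * P0 ⇒ m * m * P0 ⇒ m * m * m

Two distinct leftmost derivations for the same string.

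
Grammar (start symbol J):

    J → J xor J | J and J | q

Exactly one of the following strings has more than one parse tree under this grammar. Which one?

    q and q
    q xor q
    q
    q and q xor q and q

q and q: 1 tree
q xor q: 1 tree
q: 1 tree
q and q xor q and q: 5 trees

q and q xor q and q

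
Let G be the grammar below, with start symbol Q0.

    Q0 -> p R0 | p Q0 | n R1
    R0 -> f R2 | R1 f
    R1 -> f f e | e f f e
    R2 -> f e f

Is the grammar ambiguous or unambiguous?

Ambiguous

Witness: p f f e f

Derivation 1: Q0 ⇒ p R0 ⇒ p f R2 ⇒ p f f e f
Derivation 2: Q0 ⇒ p R0 ⇒ p R1 f ⇒ p f f e f

Two distinct leftmost derivations for the same string.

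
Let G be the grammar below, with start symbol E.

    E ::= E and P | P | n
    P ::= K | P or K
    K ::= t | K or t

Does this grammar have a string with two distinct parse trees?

Witness: t or t

Derivation 1: E ⇒ P ⇒ K ⇒ K or t ⇒ t or t
Derivation 2: E ⇒ P ⇒ P or K ⇒ K or K ⇒ t or K ⇒ t or t

Two distinct leftmost derivations for the same string.

Ambiguous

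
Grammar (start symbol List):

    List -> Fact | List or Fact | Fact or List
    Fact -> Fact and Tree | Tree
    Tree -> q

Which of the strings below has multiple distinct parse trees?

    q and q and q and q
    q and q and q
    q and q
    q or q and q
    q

q and q and q and q: 1 tree
q and q and q: 1 tree
q and q: 1 tree
q or q and q: 2 trees
q: 1 tree

q or q and q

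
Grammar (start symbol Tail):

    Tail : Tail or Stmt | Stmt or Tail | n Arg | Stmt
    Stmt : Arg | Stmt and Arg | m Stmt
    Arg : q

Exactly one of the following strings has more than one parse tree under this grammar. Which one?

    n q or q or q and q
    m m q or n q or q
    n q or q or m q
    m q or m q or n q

m m q or n q or q

n q or q or q and q: 1 tree
m m q or n q or q: 2 trees
n q or q or m q: 1 tree
m q or m q or n q: 1 tree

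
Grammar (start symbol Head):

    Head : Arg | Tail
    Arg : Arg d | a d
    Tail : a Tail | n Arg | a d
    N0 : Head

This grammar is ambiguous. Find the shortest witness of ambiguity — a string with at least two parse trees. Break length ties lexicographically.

length 2: a d has 2 parse trees

Two derivations of a d:
  Head ⇒ Arg ⇒ a d
  Head ⇒ Tail ⇒ a d

a d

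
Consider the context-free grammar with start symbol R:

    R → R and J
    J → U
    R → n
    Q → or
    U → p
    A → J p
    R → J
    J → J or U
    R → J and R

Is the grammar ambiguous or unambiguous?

Witness: p and p

Derivation 1: R ⇒ R and J ⇒ J and J ⇒ U and J ⇒ p and J ⇒ p and U ⇒ p and p
Derivation 2: R ⇒ J and R ⇒ U and R ⇒ p and R ⇒ p and J ⇒ p and U ⇒ p and p

Two distinct leftmost derivations for the same string.

Ambiguous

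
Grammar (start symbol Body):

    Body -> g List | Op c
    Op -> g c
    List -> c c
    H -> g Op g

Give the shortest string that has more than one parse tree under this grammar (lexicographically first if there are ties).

g c c

length 3: g c c has 2 parse trees

Two derivations of g c c:
  Body ⇒ g List ⇒ g c c
  Body ⇒ Op c ⇒ g c c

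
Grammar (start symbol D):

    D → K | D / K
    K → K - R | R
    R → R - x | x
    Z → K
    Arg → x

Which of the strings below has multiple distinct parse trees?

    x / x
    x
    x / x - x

x / x - x

x / x: 1 tree
x: 1 tree
x / x - x: 2 trees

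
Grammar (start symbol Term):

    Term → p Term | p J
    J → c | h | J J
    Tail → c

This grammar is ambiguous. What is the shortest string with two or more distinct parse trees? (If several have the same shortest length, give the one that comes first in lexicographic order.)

length 2: no string has ≥2 trees
length 3: no string has ≥2 trees
length 4: p c c c has 2 parse trees

Two derivations of p c c c:
  Term ⇒ p J ⇒ p J J ⇒ p c J ⇒ p c J J ⇒ p c c J ⇒ p c c c
  Term ⇒ p J ⇒ p J J ⇒ p J J J ⇒ p c J J ⇒ p c c J ⇒ p c c c

p c c c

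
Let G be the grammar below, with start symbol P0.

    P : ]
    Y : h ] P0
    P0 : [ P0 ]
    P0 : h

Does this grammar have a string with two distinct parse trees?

Unambiguous

Only P0 is reachable from P0; ignoring the rest: L(P0) is { openⁿ atom closeⁿ : n ≥ 0 }. The bracket depth fixes n, and the derivation is forced at every step.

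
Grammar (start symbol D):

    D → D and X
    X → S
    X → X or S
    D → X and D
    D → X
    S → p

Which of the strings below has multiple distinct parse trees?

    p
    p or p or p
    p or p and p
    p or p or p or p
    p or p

p or p and p

p: 1 tree
p or p or p: 1 tree
p or p and p: 2 trees
p or p or p or p: 1 tree
p or p: 1 tree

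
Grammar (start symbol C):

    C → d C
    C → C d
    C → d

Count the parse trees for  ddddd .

16

Parse trees for ddddd (showing first 6 of 16):
  [C d [C d [C d [C d [C d]]]]]
  [C d [C d [C d [C [C d] d]]]]
  [C d [C d [C [C d [C d]] d]]]
  [C d [C d [C [C [C d] d] d]]]
  [C d [C [C d [C d [C d]]] d]]
  [C d [C [C d [C [C d] d]] d]]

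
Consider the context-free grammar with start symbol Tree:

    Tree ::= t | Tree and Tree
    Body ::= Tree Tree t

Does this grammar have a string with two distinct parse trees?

Witness: t and t and t

Derivation 1: Tree ⇒ Tree and Tree ⇒ t and Tree ⇒ t and Tree and Tree ⇒ t and t and Tree ⇒ t and t and t
Derivation 2: Tree ⇒ Tree and Tree ⇒ Tree and Tree and Tree ⇒ t and Tree and Tree ⇒ t and t and Tree ⇒ t and t and t

Two distinct leftmost derivations for the same string.

Ambiguous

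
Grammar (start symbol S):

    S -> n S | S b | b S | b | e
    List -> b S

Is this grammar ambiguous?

Ambiguous

Witness: b b

Derivation 1: S ⇒ S b ⇒ b b
Derivation 2: S ⇒ b S ⇒ b b

Two distinct leftmost derivations for the same string.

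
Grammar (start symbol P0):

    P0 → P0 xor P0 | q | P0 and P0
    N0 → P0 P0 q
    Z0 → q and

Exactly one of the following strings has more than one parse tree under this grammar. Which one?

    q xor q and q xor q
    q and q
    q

q xor q and q xor q: 5 trees
q and q: 1 tree
q: 1 tree

q xor q and q xor q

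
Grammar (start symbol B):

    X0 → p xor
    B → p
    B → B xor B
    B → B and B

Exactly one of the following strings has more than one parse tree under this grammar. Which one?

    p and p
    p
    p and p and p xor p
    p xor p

p and p: 1 tree
p: 1 tree
p and p and p xor p: 5 trees
p xor p: 1 tree

p and p and p xor p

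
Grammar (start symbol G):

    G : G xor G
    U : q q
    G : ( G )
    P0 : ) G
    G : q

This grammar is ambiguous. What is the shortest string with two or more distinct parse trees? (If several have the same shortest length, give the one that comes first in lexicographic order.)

q xor q xor q

length 1: no string has ≥2 trees
length 3: no string has ≥2 trees
length 5: q xor q xor q has 2 parse trees

Two derivations of q xor q xor q:
  G ⇒ G xor G ⇒ G xor G xor G ⇒ q xor G xor G ⇒ q xor q xor G ⇒ q xor q xor q
  G ⇒ G xor G ⇒ q xor G ⇒ q xor G xor G ⇒ q xor q xor G ⇒ q xor q xor q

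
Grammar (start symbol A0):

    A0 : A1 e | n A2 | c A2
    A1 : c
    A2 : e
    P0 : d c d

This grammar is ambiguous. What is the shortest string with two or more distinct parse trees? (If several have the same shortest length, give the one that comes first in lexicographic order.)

length 2: c e has 2 parse trees

Two derivations of c e:
  A0 ⇒ A1 e ⇒ c e
  A0 ⇒ c A2 ⇒ c e

c e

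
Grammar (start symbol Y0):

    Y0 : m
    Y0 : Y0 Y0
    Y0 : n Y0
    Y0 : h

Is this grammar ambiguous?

Ambiguous

Witness: h h h

Derivation 1: Y0 ⇒ Y0 Y0 ⇒ Y0 Y0 Y0 ⇒ h Y0 Y0 ⇒ h h Y0 ⇒ h h h
Derivation 2: Y0 ⇒ Y0 Y0 ⇒ h Y0 ⇒ h Y0 Y0 ⇒ h h Y0 ⇒ h h h

Two distinct leftmost derivations for the same string.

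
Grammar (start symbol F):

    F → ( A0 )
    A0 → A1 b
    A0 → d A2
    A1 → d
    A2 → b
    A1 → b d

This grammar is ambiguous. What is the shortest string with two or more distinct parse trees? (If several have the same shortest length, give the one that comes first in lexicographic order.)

( d b )

length 4: ( d b ) has 2 parse trees

Two derivations of ( d b ):
  F ⇒ ( A0 ) ⇒ ( A1 b ) ⇒ ( d b )
  F ⇒ ( A0 ) ⇒ ( d A2 ) ⇒ ( d b )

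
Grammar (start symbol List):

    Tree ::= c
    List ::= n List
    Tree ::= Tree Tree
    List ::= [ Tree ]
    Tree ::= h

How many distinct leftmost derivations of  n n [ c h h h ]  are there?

Parse trees for n n [ c h h h ]:
  [List n [List n [List [ [Tree [Tree c] [Tree [Tree h] [Tree [Tree h] [Tree h]]]] ]]]]
  [List n [List n [List [ [Tree [Tree c] [Tree [Tree [Tree h] [Tree h]] [Tree h]]] ]]]]
  [List n [List n [List [ [Tree [Tree [Tree c] [Tree h]] [Tree [Tree h] [Tree h]]] ]]]]
  [List n [List n [List [ [Tree [Tree [Tree c] [Tree [Tree h] [Tree h]]] [Tree h]] ]]]]
  [List n [List n [List [ [Tree [Tree [Tree [Tree c] [Tree h]] [Tree h]] [Tree h]] ]]]]

5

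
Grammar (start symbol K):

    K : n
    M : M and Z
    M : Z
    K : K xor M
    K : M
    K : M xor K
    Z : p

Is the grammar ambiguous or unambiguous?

Ambiguous

Witness: p xor p

Derivation 1: K ⇒ K xor M ⇒ M xor M ⇒ Z xor M ⇒ p xor M ⇒ p xor Z ⇒ p xor p
Derivation 2: K ⇒ M xor K ⇒ Z xor K ⇒ p xor K ⇒ p xor M ⇒ p xor Z ⇒ p xor p

Two distinct leftmost derivations for the same string.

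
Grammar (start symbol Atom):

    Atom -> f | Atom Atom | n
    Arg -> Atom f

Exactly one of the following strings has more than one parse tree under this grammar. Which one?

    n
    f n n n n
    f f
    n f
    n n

n: 1 tree
f n n n n: 14 trees
f f: 1 tree
n f: 1 tree
n n: 1 tree

f n n n n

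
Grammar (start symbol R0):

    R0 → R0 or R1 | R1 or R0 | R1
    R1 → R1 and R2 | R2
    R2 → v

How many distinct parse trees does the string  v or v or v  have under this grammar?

Parse trees for v or v or v:
  [R0 [R0 [R0 [R1 [R2 v]]] or [R1 [R2 v]]] or [R1 [R2 v]]]
  [R0 [R0 [R1 [R2 v]] or [R0 [R1 [R2 v]]]] or [R1 [R2 v]]]
  [R0 [R1 [R2 v]] or [R0 [R0 [R1 [R2 v]]] or [R1 [R2 v]]]]
  [R0 [R1 [R2 v]] or [R0 [R1 [R2 v]] or [R0 [R1 [R2 v]]]]]

4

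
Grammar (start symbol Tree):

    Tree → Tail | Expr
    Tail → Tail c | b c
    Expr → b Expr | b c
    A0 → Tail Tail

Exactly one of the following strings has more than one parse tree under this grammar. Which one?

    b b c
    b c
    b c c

b c

b b c: 1 tree
b c: 2 trees
b c c: 1 tree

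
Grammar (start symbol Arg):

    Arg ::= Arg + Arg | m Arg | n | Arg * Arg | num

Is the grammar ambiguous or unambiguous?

Ambiguous

Witness: m n * n

Derivation 1: Arg ⇒ m Arg ⇒ m Arg * Arg ⇒ m n * Arg ⇒ m n * n
Derivation 2: Arg ⇒ Arg * Arg ⇒ m Arg * Arg ⇒ m n * Arg ⇒ m n * n

Two distinct leftmost derivations for the same string.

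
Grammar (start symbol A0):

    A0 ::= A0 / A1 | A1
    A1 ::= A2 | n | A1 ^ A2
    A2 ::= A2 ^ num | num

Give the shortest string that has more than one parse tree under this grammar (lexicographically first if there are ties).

num ^ num

length 1: no string has ≥2 trees
length 3: num ^ num has 2 parse trees

Two derivations of num ^ num:
  A0 ⇒ A1 ⇒ A2 ⇒ A2 ^ num ⇒ num ^ num
  A0 ⇒ A1 ⇒ A1 ^ A2 ⇒ A2 ^ A2 ⇒ num ^ A2 ⇒ num ^ num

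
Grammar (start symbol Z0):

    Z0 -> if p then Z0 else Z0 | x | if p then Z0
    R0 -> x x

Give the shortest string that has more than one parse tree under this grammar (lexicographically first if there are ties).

if p then if p then x else x

length 1: no string has ≥2 trees
length 4: no string has ≥2 trees
length 6: no string has ≥2 trees
length 7: no string has ≥2 trees
length 9: if p then if p then x else x has 2 parse trees

Two derivations of if p then if p then x else x:
  Z0 ⇒ if p then Z0 else Z0 ⇒ if p then if p then Z0 else Z0 ⇒ if p then if p then x else Z0 ⇒ if p then if p then x else x
  Z0 ⇒ if p then Z0 ⇒ if p then if p then Z0 else Z0 ⇒ if p then if p then x else Z0 ⇒ if p then if p then x else x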